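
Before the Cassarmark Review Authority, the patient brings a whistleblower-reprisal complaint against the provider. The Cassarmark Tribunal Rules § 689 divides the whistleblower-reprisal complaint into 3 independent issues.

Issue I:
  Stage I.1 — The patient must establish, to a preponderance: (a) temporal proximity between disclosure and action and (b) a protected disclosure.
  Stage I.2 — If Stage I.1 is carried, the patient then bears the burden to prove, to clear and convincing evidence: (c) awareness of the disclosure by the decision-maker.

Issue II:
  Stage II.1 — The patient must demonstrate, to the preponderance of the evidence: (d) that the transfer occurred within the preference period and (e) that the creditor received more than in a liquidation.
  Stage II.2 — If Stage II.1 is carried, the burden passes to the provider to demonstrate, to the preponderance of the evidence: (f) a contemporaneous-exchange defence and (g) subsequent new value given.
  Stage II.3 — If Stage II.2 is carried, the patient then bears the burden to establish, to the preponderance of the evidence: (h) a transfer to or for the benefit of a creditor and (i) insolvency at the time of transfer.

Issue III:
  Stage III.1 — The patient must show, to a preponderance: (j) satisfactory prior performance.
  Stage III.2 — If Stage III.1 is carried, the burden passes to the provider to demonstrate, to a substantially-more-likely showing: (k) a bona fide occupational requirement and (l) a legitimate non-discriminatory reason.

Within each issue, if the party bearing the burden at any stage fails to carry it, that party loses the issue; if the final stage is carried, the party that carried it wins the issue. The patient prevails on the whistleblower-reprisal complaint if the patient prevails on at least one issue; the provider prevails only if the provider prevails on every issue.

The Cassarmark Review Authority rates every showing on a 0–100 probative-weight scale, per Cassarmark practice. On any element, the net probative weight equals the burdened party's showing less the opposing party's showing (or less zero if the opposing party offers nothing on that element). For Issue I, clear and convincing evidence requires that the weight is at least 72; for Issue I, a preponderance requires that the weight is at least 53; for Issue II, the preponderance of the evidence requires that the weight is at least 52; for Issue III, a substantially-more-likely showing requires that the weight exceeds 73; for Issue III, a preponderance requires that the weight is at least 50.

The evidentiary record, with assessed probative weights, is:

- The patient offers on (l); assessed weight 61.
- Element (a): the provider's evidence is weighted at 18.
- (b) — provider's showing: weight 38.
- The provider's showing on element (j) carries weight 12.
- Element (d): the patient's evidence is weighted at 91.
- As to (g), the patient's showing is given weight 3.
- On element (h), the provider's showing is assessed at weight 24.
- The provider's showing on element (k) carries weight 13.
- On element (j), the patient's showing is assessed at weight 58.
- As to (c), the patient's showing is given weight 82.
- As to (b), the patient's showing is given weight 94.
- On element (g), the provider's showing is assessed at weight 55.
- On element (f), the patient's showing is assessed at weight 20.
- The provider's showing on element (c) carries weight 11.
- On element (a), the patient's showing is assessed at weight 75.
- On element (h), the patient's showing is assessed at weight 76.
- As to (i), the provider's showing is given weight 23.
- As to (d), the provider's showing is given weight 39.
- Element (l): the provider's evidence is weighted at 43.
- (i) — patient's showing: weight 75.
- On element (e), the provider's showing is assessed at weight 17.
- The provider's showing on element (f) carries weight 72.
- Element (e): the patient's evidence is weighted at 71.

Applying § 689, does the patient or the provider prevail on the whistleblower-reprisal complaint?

patient

— Issue I —
Stage I.1 — burden on patient; standard: a preponderance (weight is at least 53).
    (a): 75 − 18 = 57 ≥ 53 [met]
    (b): 94 − 38 = 56 ≥ 53 [met]
  Stage I.1 carried; the burden remains with the patient.
Stage I.2 — burden on patient; standard: clear and convincing evidence (weight is at least 72).
    (c): 82 − 11 = 71 < 72 [not met]
  Not every element is met, so the patient fails to carry Stage I.2.
So the provider prevails on this issue.
— Issue II —
Stage II.1 — burden on patient; standard: the preponderance of the evidence (weight is at least 52).
    (d): 91 − 39 = 52 ≥ 52 [met]
    (e): 71 − 17 = 54 ≥ 52 [met]
  All elements met. The burden passes to the provider.
Stage II.2 — burden on provider; standard: the preponderance of the evidence (weight is at least 52).
    (f): 72 − 20 = 52 ≥ 52 [met]
    (g): 55 − 3 = 52 ≥ 52 [met]
  Stage II.2 is satisfied; the onus moves to the patient.
Stage II.3 — burden on patient; standard: the preponderance of the evidence (weight is at least 52).
    (h): 76 − 24 = 52 ≥ 52 [met]
    (i): 75 − 23 = 52 ≥ 52 [met]
  All elements met at the final stage.
All stages carried — the patient prevails on this issue.
— Issue III —
At Stage III.1 the patient must meet a preponderance (weight is at least 50): on (j) the weight is 58 less the opposing 12 gives net 46, < 50, so (j) does not meet the standard.
  Not every element is met, so the patient fails to carry Stage III.1.
So the provider prevails on this issue.
Per-issue: Issue I → provider; Issue II → patient; Issue III → provider. The patient must prevail on at least one issue; overall, the patient prevails.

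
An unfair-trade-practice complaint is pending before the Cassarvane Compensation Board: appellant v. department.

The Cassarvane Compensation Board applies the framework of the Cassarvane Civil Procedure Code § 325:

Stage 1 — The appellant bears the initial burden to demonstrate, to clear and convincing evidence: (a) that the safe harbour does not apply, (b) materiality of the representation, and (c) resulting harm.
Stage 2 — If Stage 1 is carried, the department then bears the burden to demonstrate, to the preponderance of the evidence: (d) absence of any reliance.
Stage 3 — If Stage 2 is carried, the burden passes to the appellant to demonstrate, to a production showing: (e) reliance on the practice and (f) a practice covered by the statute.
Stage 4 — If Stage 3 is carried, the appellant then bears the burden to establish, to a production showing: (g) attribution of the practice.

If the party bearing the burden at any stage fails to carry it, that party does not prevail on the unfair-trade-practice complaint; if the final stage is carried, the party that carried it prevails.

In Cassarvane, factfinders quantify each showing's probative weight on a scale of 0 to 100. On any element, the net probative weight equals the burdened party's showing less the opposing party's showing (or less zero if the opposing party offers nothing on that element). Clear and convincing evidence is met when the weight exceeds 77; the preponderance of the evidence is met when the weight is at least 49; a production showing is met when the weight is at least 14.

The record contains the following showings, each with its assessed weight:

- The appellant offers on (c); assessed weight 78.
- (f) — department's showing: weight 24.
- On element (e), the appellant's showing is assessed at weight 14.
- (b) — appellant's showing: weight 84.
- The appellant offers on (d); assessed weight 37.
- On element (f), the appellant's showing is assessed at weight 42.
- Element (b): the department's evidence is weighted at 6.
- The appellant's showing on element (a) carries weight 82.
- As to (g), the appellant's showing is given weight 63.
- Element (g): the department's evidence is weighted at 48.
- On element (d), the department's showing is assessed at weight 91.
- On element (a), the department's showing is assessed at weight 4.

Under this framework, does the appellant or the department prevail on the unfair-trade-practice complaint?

At Stage 1 the appellant must meet clear and convincing evidence (weight exceeds 77): on (a) the weight is 82 less the opposing 4 gives net 78, > 77, so (a) meets the standard; on (b) the weight is 84 less the opposing 6 gives net 78, > 77, so (b) meets the standard; on (c) the weight is 78, which does exceed 77, so (c) meets the standard.
  Stage 1 is satisfied; the onus moves to the department.
At Stage 2 the department must meet the preponderance of the evidence (weight is at least 49): on (d) the weight is 91 less the opposing 37 gives net 54, ≥ 49, so (d) meets the standard.
  Stage 2 carried; the burden shifts to the appellant.
At Stage 3 the appellant must meet a production showing (weight is at least 14): on (e) the weight is 14, ≥ 14, so (e) meets the standard; on (f) the weight is 42 less the opposing 24 gives net 18, which does reach 14, so (f) meets the standard.
  Stage 3 is satisfied; the appellant continues to bear the burden.
At Stage 4 the appellant must meet a production showing (weight is at least 14): on (g) the weight is 63 less the opposing 48 gives net 15, which does reach 14, so (g) meets the standard.
  Stage 4 carried; the final stage is satisfied.
With every stage satisfied, the appellant prevails.

appellant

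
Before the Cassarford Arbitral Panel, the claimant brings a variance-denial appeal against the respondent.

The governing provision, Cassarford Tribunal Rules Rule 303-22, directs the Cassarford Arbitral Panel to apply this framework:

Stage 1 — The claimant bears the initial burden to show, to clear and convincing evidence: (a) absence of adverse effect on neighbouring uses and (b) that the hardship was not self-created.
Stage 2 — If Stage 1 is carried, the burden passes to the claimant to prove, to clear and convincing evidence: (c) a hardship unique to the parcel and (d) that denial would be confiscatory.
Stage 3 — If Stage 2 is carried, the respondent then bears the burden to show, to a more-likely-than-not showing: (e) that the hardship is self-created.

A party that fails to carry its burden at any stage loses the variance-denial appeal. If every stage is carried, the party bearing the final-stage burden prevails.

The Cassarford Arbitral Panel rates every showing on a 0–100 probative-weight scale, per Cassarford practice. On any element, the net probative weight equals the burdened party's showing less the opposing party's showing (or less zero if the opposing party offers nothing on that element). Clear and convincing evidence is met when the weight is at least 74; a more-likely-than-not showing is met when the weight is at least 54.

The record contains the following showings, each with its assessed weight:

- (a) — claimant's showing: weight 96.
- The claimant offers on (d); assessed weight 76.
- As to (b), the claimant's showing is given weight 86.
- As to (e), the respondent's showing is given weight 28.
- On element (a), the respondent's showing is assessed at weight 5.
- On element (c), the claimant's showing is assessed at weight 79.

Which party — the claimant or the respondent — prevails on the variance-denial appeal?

Stage 1 — burden on claimant; standard: clear and convincing evidence (weight is at least 74).
    (a): 96 − 5 = 91 ≥ 74 [met]
    (b): 86 ≥ 74 [met]
  Stage 1 carried; the burden remains with the claimant.
Stage 2 — burden on claimant; standard: clear and convincing evidence (weight is at least 74).
    (c): 79 ≥ 74 [met]
    (d): 76 ≥ 74 [met]
  Stage 2 carried; the burden shifts to the respondent.
Stage 3 — burden on respondent; standard: a more-likely-than-not showing (weight is at least 54).
    (e): 28 < 54 [not met]
  Stage 3 not carried; the respondent fails its burden.
So the claimant prevails.

claimant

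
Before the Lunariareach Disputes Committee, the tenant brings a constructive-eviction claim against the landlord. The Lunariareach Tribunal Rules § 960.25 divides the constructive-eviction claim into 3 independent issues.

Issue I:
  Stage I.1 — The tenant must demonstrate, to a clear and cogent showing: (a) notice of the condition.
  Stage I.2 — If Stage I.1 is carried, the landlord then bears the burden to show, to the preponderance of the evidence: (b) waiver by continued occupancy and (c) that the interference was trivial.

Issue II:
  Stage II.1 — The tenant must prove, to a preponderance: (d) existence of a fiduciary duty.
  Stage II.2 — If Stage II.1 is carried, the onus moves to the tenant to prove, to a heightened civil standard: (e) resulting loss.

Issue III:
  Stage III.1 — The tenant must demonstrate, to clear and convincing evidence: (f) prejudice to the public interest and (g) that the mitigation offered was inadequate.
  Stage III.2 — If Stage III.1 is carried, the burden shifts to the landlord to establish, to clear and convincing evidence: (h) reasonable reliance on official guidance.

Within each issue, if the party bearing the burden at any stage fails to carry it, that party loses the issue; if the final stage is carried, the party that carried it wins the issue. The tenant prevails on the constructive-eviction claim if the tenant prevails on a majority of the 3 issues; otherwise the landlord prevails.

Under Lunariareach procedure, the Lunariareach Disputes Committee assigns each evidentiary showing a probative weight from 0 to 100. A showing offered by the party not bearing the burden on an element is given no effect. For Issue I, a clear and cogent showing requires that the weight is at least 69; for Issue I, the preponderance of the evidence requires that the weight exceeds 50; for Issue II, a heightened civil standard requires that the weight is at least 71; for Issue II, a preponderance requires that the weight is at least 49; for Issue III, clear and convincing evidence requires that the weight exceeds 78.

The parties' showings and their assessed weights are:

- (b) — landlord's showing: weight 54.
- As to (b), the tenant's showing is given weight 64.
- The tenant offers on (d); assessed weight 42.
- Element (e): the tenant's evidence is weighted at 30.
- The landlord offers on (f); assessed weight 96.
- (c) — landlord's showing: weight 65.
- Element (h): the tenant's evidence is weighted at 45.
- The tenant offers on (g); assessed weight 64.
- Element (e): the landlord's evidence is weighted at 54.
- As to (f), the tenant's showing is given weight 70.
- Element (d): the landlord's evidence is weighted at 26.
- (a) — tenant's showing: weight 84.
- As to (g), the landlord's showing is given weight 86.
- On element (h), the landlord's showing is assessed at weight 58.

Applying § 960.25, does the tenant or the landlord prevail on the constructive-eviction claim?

— Issue I —
At Stage I.1 the tenant must meet a clear and cogent showing (weight is at least 69): on (a) the weight is 84, ≥ 69, so (a) meets the standard.
  Stage I.1 is satisfied; the onus moves to the landlord.
At Stage I.2 the landlord must meet the preponderance of the evidence (weight exceeds 50): on (b) the weight is 54 (the tenant's 64 is given no effect), which does exceed 50, so (b) meets the standard; on (c) the weight is 65, > 50, so (c) meets the standard.
  All elements met at the final stage.
Every stage carried; the landlord prevails on this issue.
— Issue II —
Stage II.1 (tenant, a preponderance, weight is at least 49): (d) 42 (landlord's 26 disregarded) < 49 — fails.
  Stage II.1 not carried; the tenant fails its burden.
The landlord prevails on this issue.
— Issue III —
Stage III.1 (tenant, clear and convincing evidence, weight exceeds 78): (f) 70 (landlord's 96 disregarded) ≤ 78 — fails; (g) 64 (landlord's 86 disregarded) ≤ 78 — fails.
  Stage III.1 not carried; the tenant fails its burden.
The analysis ends at Stage III.1; the landlord prevails on this issue.
Per-issue: Issue I → landlord; Issue II → landlord; Issue III → landlord. The tenant must prevail on a majority of issues; overall, the landlord prevails.

landlord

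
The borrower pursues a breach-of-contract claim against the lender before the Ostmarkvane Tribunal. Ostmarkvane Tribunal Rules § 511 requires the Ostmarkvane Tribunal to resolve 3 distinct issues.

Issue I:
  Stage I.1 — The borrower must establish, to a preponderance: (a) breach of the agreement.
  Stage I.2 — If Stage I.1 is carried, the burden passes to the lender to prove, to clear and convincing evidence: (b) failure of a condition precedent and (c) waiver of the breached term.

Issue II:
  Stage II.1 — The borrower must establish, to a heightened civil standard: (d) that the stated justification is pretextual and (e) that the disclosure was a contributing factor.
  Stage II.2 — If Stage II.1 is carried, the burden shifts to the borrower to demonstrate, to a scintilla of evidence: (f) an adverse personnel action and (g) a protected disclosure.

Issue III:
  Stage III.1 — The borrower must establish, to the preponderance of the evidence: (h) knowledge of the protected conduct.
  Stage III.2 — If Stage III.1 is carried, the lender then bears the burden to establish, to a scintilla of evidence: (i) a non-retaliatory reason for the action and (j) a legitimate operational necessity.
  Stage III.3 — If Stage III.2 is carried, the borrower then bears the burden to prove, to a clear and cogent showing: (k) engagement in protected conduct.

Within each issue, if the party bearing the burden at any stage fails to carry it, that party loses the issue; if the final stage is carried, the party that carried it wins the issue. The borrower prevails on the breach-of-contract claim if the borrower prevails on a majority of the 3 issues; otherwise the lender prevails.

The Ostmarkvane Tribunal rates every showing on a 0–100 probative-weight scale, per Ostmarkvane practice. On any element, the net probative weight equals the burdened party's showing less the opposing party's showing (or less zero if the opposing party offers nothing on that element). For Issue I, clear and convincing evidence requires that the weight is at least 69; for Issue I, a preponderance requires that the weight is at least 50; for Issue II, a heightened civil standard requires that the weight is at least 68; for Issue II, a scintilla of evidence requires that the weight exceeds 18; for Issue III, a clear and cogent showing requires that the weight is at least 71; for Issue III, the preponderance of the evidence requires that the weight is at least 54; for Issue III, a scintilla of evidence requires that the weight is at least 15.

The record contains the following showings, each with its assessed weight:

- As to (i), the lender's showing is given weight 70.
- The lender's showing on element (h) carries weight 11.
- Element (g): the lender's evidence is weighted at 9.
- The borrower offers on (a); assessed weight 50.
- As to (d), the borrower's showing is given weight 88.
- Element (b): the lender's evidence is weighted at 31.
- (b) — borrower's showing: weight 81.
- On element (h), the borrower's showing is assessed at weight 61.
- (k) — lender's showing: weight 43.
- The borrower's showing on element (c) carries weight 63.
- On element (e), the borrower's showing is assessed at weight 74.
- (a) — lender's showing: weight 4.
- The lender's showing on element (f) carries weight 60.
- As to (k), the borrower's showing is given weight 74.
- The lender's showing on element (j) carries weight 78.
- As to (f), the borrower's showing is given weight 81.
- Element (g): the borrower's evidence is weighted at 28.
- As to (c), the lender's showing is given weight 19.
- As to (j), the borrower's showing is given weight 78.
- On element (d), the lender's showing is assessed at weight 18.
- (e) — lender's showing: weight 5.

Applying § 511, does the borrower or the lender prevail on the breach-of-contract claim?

lender

— Issue I —
Stage I.1 (borrower, a preponderance, weight is at least 50): (a) net 50−4=46 < 50 — fails.
  Stage I.1 not carried; the borrower fails its burden.
The analysis ends at Stage I.1; the lender prevails on this issue.
— Issue II —
Stage II.1 — burden on borrower; standard: a heightened civil standard (weight is at least 68).
    (d): 88 − 18 = 70 ≥ 68 [met]
    (e): 74 − 5 = 69 ≥ 68 [met]
  Stage II.1 is satisfied; the borrower continues to bear the burden.
Stage II.2 — burden on borrower; standard: a scintilla of evidence (weight exceeds 18).
    (f): 81 − 60 = 21 > 18 [met]
    (g): 28 − 9 = 19 > 18 [met]
  Stage II.2 carried; the final stage is satisfied.
Every stage carried; the borrower prevails on this issue.
— Issue III —
Stage III.1 — burden on borrower; standard: the preponderance of the evidence (weight is at least 54).
    (h): 61 − 11 = 50 < 54 [not met]
  The borrower does not carry Stage III.1.
The analysis ends at Stage III.1; the lender prevails on this issue.
Per-issue: Issue I → lender; Issue II → borrower; Issue III → lender. The borrower must prevail on a majority of issues; overall, the lender prevails.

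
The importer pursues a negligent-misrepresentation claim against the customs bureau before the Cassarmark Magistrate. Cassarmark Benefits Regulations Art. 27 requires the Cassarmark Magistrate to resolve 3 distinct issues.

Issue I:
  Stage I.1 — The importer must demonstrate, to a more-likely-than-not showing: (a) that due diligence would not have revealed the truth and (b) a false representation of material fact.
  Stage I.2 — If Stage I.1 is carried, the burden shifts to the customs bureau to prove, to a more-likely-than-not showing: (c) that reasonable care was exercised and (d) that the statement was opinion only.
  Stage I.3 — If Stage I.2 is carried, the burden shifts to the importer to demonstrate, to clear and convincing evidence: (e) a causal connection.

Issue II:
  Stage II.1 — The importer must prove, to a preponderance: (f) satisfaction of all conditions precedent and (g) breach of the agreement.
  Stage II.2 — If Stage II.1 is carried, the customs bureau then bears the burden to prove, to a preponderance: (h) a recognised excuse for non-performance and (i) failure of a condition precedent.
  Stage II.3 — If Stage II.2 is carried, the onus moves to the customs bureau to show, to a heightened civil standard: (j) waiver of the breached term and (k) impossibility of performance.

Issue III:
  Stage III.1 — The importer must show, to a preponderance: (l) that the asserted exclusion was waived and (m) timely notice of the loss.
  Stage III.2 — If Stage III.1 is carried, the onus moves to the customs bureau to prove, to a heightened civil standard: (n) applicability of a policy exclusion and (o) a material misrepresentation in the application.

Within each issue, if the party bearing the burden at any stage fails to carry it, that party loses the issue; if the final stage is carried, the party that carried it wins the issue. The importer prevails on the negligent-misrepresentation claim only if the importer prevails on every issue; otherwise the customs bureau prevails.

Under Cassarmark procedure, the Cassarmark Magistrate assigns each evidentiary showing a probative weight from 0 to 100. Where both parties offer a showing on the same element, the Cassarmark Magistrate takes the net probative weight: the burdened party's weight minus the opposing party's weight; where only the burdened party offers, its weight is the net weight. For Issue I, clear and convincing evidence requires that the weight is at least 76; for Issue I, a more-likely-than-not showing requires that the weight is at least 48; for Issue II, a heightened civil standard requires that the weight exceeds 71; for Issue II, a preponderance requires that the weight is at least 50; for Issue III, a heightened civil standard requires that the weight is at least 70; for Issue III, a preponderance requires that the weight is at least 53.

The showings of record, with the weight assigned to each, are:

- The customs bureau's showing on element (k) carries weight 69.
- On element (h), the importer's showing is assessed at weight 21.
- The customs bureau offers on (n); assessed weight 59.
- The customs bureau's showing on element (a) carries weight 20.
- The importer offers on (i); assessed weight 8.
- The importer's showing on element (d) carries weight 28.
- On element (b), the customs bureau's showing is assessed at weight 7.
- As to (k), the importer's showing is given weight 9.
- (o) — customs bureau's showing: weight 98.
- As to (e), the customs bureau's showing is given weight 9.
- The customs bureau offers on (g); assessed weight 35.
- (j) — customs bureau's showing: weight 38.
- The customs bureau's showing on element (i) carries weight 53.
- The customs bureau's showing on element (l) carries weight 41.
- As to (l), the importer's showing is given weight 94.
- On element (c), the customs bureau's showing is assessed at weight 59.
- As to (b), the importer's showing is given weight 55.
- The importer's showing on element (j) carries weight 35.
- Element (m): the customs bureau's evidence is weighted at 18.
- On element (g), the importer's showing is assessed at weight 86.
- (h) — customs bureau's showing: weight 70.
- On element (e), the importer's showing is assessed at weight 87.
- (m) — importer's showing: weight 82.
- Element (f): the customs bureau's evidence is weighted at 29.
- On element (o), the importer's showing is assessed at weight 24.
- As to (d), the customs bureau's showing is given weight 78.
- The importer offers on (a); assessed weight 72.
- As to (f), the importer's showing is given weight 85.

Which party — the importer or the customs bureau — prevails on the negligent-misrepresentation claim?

importer

— Issue I —
Stage I.1 (importer, a more-likely-than-not showing, weight is at least 48): (a) net 72−20=52 ≥ 48 — meets; (b) net 55−7=48 ≥ 48 — meets.
  Stage I.1 is satisfied; the onus moves to the customs bureau.
Stage I.2 (customs bureau, a more-likely-than-not showing, weight is at least 48): (c) 59 ≥ 48 — meets; (d) net 78−28=50 ≥ 48 — meets.
  The customs bureau carries Stage I.2; the importer now bears the burden.
Stage I.3 (importer, clear and convincing evidence, weight is at least 76): (e) net 87−9=78 ≥ 76 — meets.
  Stage I.3 carried; the final stage is satisfied.
All stages carried — the importer prevails on this issue.
— Issue II —
Stage II.1 (importer, a preponderance, weight is at least 50): (f) net 85−29=56 ≥ 50 — meets; (g) net 86−35=51 ≥ 50 — meets.
  Stage II.1 carried; the burden shifts to the customs bureau.
Stage II.2 (customs bureau, a preponderance, weight is at least 50): (h) net 70−21=49 < 50 — fails; (i) net 53−8=45 < 50 — fails.
  The customs bureau does not carry Stage II.2.
The analysis ends at Stage II.2; the importer prevails on this issue.
— Issue III —
At Stage III.1 the importer must meet a preponderance (weight is at least 53): on (l) the weight is 94 less the opposing 41 gives net 53, which does reach 53, so (l) meets the standard; on (m) the weight is 82 less the opposing 18 gives net 64, ≥ 53, so (m) meets the standard.
  Stage III.1 is satisfied; the onus moves to the customs bureau.
At Stage III.2 the customs bureau must meet a heightened civil standard (weight is at least 70): on (n) the weight is 59, < 70, so (n) does not meet the standard; on (o) the weight is 98 less the opposing 24 gives net 74, ≥ 70, so (o) meets the standard.
  The customs bureau does not carry Stage III.2.
The importer prevails on this issue.
Per-issue: Issue I → importer; Issue II → importer; Issue III → importer. The importer must prevail on every issue; overall, the importer prevails.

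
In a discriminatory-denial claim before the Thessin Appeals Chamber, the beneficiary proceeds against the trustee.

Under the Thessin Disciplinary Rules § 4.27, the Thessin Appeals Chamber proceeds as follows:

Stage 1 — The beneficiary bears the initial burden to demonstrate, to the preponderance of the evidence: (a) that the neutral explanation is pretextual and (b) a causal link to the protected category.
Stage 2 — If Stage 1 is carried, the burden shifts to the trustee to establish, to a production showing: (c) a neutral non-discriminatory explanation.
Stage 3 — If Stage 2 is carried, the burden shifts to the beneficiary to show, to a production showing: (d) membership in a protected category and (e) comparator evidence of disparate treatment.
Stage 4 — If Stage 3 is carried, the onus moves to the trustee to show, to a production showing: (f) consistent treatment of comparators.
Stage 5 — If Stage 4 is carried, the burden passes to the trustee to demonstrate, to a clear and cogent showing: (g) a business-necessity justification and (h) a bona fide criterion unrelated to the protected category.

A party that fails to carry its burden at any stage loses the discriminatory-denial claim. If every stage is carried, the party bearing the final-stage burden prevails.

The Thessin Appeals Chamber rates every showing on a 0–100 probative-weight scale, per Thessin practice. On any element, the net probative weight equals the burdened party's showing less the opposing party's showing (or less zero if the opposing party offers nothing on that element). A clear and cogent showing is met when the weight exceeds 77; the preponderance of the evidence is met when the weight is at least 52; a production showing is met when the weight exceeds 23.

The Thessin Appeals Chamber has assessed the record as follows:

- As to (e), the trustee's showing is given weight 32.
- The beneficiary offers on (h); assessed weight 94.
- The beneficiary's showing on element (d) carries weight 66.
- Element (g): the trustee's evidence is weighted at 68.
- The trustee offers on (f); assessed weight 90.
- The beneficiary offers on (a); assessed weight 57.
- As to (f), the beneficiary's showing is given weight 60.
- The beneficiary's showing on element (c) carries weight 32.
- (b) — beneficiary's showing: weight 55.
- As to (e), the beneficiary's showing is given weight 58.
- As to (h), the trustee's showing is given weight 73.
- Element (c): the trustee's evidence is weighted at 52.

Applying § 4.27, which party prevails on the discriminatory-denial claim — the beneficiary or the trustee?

Stage 1 (beneficiary, the preponderance of the evidence, weight is at least 52): (a) 57 ≥ 52 — meets; (b) 55 ≥ 52 — meets.
  Stage 1 carried; the burden shifts to the trustee.
Stage 2 (trustee, a production showing, weight exceeds 23): (c) net 52−32=20 ≤ 23 — fails.
  Stage 2 not carried; the trustee fails its burden.
So the beneficiary prevails.

beneficiary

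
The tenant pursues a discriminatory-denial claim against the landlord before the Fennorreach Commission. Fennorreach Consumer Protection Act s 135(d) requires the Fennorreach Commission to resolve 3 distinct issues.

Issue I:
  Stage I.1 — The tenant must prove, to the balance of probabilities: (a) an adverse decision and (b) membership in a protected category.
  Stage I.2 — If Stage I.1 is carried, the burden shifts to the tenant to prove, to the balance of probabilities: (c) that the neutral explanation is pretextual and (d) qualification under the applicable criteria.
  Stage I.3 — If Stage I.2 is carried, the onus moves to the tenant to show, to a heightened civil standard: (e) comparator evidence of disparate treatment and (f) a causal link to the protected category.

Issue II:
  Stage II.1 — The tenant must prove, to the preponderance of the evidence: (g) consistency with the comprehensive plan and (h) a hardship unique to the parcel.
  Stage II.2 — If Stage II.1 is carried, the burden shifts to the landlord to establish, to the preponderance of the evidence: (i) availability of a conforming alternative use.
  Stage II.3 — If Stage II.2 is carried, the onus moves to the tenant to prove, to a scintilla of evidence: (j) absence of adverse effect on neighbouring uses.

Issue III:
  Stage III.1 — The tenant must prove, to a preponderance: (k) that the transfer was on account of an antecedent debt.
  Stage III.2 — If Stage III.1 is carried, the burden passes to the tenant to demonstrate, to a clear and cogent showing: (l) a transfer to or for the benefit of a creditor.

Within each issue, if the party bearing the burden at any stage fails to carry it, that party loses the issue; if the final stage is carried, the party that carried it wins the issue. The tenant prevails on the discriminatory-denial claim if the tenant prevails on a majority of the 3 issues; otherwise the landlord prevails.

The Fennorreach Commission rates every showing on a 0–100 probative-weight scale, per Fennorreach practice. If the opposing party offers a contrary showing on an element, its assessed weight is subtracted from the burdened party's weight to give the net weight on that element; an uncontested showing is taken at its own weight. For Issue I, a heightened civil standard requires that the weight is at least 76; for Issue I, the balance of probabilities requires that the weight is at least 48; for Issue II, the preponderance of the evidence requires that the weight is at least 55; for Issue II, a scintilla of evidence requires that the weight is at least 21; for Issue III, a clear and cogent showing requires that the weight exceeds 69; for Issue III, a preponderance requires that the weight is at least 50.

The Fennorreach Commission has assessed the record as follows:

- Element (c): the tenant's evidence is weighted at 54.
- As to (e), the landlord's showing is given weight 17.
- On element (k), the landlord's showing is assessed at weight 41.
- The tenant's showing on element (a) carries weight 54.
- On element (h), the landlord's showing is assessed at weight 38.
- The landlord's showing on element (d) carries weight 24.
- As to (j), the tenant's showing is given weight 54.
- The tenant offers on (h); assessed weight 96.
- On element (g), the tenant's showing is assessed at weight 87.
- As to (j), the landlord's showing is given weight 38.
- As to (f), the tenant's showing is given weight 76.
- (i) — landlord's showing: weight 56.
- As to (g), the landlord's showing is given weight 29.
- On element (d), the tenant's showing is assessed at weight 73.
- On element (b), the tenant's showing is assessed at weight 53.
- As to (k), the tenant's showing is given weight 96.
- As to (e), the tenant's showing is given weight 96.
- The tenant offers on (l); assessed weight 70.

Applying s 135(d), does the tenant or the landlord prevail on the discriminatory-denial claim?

tenant

— Issue I —
Stage I.1 (tenant, the balance of probabilities, weight is at least 48): (a) 54 ≥ 48 — meets; (b) 53 ≥ 48 — meets.
  All elements met. The tenant retains the burden for Stage I.2.
Stage I.2 (tenant, the balance of probabilities, weight is at least 48): (c) 54 ≥ 48 — meets; (d) net 73−24=49 ≥ 48 — meets.
  Stage I.2 carried; the burden remains with the tenant.
Stage I.3 (tenant, a heightened civil standard, weight is at least 76): (e) net 96−17=79 ≥ 76 — meets; (f) 76 ≥ 76 — meets.
  The tenant carries the last stage.
With every stage satisfied, the tenant prevails on this issue.
— Issue II —
Stage II.1 — burden on tenant; standard: the preponderance of the evidence (weight is at least 55).
    (g): 87 − 29 = 58 ≥ 55 [met]
    (h): 96 − 38 = 58 ≥ 55 [met]
  Stage II.1 carried; the burden shifts to the landlord.
Stage II.2 — burden on landlord; standard: the preponderance of the evidence (weight is at least 55).
    (i): 56 ≥ 55 [met]
  Stage II.2 carried; the burden shifts to the tenant.
Stage II.3 — burden on tenant; standard: a scintilla of evidence (weight is at least 21).
    (j): 54 − 38 = 16 < 21 [not met]
  Stage II.3 not carried; the tenant fails its burden.
The analysis ends at Stage II.3; the landlord prevails on this issue.
— Issue III —
Stage III.1 (tenant, a preponderance, weight is at least 50): (k) net 96−41=55 ≥ 50 — meets.
  Stage III.1 is satisfied; the tenant continues to bear the burden.
Stage III.2 (tenant, a clear and cogent showing, weight exceeds 69): (l) 70 > 69 — meets.
  The tenant carries the last stage.
Every stage carried; the tenant prevails on this issue.
Per-issue: Issue I → tenant; Issue II → landlord; Issue III → tenant. The tenant must prevail on a majority of issues; overall, the tenant prevails.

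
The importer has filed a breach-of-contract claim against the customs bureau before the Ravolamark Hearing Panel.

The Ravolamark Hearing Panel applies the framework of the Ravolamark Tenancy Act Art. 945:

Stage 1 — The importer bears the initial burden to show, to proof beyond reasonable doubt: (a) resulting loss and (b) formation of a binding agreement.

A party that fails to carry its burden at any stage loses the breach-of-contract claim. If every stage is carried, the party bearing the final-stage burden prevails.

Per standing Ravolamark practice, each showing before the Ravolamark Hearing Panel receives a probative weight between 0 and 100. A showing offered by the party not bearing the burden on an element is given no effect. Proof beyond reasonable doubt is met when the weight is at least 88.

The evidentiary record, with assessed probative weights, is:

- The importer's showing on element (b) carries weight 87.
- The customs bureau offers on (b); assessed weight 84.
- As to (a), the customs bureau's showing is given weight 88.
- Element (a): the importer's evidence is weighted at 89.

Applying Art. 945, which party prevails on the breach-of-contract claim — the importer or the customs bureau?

Stage 1 (importer, proof beyond reasonable doubt, weight is at least 88): (a) 89 (customs bureau's 88 disregarded) ≥ 88 — meets; (b) 87 (customs bureau's 84 disregarded) < 88 — fails.
  The importer does not carry Stage 1.
So the customs bureau prevails.

customs bureau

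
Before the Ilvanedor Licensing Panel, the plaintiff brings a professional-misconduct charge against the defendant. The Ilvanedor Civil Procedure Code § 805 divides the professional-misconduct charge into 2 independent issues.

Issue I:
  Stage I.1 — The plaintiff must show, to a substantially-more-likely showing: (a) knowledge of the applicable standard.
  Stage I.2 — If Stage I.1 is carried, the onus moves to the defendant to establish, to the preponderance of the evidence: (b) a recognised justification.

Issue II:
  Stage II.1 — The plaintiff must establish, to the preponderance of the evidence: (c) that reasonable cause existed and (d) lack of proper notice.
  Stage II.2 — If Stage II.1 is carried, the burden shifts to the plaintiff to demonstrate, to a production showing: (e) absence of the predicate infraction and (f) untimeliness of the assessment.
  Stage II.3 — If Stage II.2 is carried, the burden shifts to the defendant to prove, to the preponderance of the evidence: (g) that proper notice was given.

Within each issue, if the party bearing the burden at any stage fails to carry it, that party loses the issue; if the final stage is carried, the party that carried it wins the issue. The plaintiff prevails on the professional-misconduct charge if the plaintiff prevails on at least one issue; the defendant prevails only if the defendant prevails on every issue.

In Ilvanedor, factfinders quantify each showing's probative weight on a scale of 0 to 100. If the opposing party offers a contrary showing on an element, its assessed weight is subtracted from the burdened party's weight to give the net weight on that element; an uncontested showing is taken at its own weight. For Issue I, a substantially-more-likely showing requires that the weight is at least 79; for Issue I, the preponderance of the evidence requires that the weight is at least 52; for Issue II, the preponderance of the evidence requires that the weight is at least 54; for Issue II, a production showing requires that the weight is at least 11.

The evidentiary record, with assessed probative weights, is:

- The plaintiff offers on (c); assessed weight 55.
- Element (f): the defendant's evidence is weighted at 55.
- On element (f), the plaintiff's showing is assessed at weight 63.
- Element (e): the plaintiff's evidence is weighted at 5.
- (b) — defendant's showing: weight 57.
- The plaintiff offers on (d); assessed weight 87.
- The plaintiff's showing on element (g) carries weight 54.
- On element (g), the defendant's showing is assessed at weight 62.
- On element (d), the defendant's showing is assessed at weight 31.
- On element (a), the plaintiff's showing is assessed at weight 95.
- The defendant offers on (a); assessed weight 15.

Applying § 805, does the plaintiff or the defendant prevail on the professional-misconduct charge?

— Issue I —
At Stage I.1 the plaintiff must meet a substantially-more-likely showing (weight is at least 79): on (a) the weight is 95 less the opposing 15 gives net 80, which does reach 79, so (a) meets the standard.
  The plaintiff carries Stage I.1; the defendant now bears the burden.
At Stage I.2 the defendant must meet the preponderance of the evidence (weight is at least 52): on (b) the weight is 57, ≥ 52, so (b) meets the standard.
  Stage I.2 carried; the final stage is satisfied.
Every stage carried; the defendant prevails on this issue.
— Issue II —
Stage II.1 (plaintiff, the preponderance of the evidence, weight is at least 54): (c) 55 ≥ 54 — meets; (d) net 87−31=56 ≥ 54 — meets.
  All elements met. The plaintiff retains the burden for Stage II.2.
Stage II.2 (plaintiff, a production showing, weight is at least 11): (e) 5 < 11 — fails; (f) net 63−55=8 < 11 — fails.
  Stage II.2 not carried; the plaintiff fails its burden.
The analysis ends at Stage II.2; the defendant prevails on this issue.
Per-issue: Issue I → defendant; Issue II → defendant. The plaintiff must prevail on at least one issue; overall, the defendant prevails.

defendant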